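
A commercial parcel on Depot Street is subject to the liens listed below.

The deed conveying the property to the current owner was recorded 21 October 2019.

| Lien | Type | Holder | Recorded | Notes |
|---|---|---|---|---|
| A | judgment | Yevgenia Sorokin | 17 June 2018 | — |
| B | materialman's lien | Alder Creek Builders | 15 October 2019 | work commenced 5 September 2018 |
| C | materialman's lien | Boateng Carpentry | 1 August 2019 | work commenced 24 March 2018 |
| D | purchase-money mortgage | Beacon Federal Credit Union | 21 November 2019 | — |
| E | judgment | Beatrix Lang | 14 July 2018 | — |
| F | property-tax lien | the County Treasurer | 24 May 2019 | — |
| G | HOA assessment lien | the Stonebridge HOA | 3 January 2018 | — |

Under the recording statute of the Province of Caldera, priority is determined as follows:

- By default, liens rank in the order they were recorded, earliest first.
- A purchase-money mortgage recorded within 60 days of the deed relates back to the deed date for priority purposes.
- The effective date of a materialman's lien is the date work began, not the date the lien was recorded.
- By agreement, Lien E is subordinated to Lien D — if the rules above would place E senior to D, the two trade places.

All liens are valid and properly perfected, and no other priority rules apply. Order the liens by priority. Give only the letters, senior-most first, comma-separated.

First, effective dates: B is treated as recorded 5 September 2018, the work-commencement date; C is treated as recorded 24 March 2018, the work-commencement date; D relates back to the deed date 21 October 2019.
Ordering by effective date: G (3 January 2018), C (24 March 2018), A (17 June 2018), E (14 July 2018), B (5 September 2018), F (24 May 2019), D (21 October 2019).
The subordination applies — E was senior to D — so E and D swap.

G, C, A, D, B, F, E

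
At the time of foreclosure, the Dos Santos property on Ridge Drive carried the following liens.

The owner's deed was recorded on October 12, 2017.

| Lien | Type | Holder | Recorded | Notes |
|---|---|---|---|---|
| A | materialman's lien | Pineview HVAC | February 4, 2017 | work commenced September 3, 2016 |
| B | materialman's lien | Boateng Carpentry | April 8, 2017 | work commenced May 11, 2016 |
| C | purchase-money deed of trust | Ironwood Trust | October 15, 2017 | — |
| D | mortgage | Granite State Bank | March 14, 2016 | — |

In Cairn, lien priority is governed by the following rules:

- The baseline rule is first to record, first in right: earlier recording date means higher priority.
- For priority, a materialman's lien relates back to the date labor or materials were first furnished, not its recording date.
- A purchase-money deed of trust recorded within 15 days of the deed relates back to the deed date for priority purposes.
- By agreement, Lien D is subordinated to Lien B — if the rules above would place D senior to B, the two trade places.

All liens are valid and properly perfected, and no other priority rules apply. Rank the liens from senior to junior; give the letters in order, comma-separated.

Effective dates after the stated exceptions: A's effective date is September 3, 2016, when work began; B relates back to May 11, 2016 (work commenced); C relates back to the deed date October 12, 2017.
By effective date: D (March 14, 2016), B (May 11, 2016), A (September 3, 2016), C (October 12, 2017).
D would otherwise be senior to B, so under the subordination agreement D and B exchange positions.

B, D, A, C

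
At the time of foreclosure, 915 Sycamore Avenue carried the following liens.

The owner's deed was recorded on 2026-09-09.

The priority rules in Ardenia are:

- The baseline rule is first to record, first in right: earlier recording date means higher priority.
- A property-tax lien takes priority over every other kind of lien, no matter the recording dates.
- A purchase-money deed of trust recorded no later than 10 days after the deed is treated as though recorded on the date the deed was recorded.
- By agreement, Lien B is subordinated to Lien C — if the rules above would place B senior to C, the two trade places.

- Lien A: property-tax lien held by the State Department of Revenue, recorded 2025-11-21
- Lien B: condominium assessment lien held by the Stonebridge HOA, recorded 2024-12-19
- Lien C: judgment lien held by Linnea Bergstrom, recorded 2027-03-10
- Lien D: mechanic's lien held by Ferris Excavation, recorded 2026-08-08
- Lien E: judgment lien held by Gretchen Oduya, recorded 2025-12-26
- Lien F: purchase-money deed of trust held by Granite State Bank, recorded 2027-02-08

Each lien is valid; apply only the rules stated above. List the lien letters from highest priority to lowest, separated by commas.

A, C, E, D, F, B

Effective dates: F missed the 10-day window (152 days after the deed), so its recording date stands.
As a property-tax lien, A is senior to every other lien.
The other liens, earliest effective date first: B (2024-12-19), E (2025-12-26), D (2026-08-08), F (2027-02-08), C (2027-03-10).
B would otherwise be senior to C, so under the subordination agreement B and C exchange positions.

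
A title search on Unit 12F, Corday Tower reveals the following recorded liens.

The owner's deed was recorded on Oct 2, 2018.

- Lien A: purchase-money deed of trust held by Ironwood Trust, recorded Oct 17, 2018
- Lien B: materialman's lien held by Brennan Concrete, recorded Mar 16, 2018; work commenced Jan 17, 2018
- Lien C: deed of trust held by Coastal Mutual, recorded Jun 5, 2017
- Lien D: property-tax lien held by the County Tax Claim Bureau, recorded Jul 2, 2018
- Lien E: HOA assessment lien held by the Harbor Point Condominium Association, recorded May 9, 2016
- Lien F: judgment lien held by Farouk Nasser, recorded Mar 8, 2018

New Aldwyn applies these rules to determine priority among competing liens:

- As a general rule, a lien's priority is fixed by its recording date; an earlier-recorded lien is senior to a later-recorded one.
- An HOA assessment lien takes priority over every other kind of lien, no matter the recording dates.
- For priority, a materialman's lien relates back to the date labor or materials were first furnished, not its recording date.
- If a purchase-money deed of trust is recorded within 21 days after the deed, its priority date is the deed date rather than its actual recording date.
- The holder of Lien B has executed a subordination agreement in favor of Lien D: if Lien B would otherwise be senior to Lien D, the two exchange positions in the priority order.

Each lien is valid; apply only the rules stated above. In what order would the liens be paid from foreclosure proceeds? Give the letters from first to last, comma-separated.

Effective dates: A relates back to the deed date Oct 2, 2018; B's effective date is Jan 17, 2018, when work began.
E is an HOA assessment lien, so it outranks all other liens regardless of date.
Among the remaining liens, by effective date: C (Jun 5, 2017), B (Jan 17, 2018), F (Mar 8, 2018), D (Jul 2, 2018), A (Oct 2, 2018).
The subordination applies — B was senior to D — so B and D swap.

E, C, D, F, B, A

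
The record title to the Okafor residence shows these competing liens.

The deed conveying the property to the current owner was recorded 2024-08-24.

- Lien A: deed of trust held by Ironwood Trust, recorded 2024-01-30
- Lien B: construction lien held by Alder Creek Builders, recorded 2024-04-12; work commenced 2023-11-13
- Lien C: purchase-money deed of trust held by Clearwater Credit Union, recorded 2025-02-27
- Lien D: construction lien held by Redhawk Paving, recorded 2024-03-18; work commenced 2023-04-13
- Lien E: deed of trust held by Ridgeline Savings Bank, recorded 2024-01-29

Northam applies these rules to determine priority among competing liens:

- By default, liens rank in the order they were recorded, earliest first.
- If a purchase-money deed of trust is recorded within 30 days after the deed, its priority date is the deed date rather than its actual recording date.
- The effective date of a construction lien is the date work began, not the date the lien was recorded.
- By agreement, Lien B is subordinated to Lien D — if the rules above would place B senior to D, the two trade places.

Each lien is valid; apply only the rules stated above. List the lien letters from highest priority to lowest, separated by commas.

Adjusting effective dates: B relates back to 2023-11-13 (work commenced); C missed the 30-day window (187 days after the deed), so its recording date stands; D relates back to 2023-04-13 (work commenced).
Ordering by effective date: D (2023-04-13), B (2023-11-13), E (2024-01-29), A (2024-01-30), C (2025-02-27).
B is already junior to D, so the subordination agreement changes nothing.

D, B, E, A, C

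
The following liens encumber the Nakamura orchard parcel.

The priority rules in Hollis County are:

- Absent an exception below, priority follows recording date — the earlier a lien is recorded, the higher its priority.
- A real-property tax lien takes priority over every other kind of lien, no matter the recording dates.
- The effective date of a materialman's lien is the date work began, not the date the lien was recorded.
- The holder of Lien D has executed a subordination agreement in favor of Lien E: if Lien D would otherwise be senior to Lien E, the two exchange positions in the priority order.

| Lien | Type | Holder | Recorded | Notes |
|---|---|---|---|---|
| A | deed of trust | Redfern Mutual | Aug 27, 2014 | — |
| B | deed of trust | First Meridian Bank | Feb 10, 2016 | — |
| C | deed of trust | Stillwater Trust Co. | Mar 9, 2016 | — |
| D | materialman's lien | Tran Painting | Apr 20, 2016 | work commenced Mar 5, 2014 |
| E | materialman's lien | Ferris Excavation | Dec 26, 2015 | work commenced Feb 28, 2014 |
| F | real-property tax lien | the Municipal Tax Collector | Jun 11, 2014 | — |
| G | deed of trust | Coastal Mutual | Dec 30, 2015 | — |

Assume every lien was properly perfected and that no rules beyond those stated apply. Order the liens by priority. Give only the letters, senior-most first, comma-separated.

First, effective dates: D is treated as recorded Mar 5, 2014, the work-commencement date; E's effective date is Feb 28, 2014, when work began.
F is a real-property tax lien and takes priority over every other lien.
Ordering the rest by effective date: E (Feb 28, 2014), D (Mar 5, 2014), A (Aug 27, 2014), G (Dec 30, 2015), B (Feb 10, 2016), C (Mar 9, 2016).
D is already junior to E, so the subordination agreement changes nothing.

F, E, D, A, G, B, C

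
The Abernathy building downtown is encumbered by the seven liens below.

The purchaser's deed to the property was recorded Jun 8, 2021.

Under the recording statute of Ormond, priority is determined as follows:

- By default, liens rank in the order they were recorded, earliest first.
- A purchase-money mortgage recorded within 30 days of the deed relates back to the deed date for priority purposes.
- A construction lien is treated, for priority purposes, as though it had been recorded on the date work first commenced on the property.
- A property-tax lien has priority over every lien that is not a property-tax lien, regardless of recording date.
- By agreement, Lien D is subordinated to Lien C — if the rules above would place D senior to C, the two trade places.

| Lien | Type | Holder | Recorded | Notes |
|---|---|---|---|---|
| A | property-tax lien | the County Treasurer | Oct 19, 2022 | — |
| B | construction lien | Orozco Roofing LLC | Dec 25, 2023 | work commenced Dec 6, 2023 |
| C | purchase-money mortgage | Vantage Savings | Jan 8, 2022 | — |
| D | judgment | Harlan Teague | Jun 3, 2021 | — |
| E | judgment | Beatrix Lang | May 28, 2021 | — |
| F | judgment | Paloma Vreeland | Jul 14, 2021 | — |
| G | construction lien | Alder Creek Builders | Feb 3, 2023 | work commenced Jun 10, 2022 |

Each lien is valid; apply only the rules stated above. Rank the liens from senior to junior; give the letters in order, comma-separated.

A, E, C, F, D, G, B

First, effective dates: B is treated as recorded Dec 6, 2023, the work-commencement date; C missed the 30-day window (214 days after the deed), so its recording date stands; G relates back to Jun 10, 2022 (work commenced).
A is a property-tax lien and takes priority over every other lien.
The other liens, earliest effective date first: E (May 28, 2021), D (Jun 3, 2021), F (Jul 14, 2021), C (Jan 8, 2022), G (Jun 10, 2022), B (Dec 6, 2023).
The subordination applies — D was senior to C — so D and C swap.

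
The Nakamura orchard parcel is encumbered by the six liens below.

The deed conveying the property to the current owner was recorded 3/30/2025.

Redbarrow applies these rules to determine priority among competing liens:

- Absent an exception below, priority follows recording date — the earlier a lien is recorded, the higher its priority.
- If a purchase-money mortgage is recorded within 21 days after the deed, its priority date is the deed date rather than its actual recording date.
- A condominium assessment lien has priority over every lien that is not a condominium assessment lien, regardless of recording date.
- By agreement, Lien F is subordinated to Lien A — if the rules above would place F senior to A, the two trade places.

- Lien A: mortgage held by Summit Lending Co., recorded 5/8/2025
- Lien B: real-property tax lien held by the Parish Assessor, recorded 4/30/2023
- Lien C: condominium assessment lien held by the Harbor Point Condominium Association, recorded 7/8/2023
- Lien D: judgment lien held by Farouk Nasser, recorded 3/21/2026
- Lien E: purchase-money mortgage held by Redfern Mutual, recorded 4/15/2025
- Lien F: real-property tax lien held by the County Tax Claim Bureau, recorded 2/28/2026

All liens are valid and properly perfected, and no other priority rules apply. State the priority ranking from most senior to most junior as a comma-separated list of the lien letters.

Effective dates after the stated exceptions: E relates back to the deed date 3/30/2025.
C is a condominium assessment lien, so it outranks all other liens regardless of date.
Ordering the rest by effective date: B (4/30/2023), E (3/30/2025), A (5/8/2025), F (2/28/2026), D (3/21/2026).
F is already junior to A, so the subordination agreement changes nothing.

C, B, E, A, F, D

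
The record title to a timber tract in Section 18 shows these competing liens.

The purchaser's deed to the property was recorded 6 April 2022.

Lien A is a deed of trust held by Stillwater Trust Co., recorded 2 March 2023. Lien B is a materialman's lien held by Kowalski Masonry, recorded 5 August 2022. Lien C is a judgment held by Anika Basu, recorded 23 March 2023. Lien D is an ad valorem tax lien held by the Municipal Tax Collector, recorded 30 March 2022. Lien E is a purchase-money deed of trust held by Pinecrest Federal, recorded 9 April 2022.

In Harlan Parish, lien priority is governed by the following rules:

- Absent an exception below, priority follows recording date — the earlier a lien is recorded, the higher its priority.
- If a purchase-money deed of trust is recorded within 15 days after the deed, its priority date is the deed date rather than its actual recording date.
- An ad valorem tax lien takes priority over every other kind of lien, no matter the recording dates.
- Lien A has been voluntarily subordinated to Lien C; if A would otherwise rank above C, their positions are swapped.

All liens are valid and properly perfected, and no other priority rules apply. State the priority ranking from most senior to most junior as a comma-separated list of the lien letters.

Effective dates: E's effective date is the deed date, 6 April 2022.
D is an ad valorem tax lien and takes priority over every other lien.
Ordering the rest by effective date: E (6 April 2022), B (5 August 2022), A (2 March 2023), C (23 March 2023).
The subordination applies — A was senior to C — so A and C swap.

D, E, B, C, A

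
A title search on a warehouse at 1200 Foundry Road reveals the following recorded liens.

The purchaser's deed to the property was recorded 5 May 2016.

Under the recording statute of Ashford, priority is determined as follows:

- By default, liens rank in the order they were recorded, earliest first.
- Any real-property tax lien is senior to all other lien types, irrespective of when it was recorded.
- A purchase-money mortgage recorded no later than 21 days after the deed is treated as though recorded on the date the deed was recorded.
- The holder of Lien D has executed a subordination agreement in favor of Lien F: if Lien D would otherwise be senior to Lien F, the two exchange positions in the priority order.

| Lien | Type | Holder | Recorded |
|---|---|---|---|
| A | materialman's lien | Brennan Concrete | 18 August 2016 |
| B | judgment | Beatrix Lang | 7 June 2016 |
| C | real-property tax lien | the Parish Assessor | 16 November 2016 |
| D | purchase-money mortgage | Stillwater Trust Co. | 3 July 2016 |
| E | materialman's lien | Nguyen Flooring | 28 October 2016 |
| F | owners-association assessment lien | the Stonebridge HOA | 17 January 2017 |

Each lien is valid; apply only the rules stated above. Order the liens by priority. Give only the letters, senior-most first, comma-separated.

Effective dates: D was recorded 59 days after the deed, outside the 21-day window, so it keeps its recording date.
C is a real-property tax lien, so it outranks all other liens regardless of date.
The other liens, earliest effective date first: B (7 June 2016), D (3 July 2016), A (18 August 2016), E (28 October 2016), F (17 January 2017).
D would otherwise be senior to F, so under the subordination agreement D and F exchange positions.

C, B, F, A, E, D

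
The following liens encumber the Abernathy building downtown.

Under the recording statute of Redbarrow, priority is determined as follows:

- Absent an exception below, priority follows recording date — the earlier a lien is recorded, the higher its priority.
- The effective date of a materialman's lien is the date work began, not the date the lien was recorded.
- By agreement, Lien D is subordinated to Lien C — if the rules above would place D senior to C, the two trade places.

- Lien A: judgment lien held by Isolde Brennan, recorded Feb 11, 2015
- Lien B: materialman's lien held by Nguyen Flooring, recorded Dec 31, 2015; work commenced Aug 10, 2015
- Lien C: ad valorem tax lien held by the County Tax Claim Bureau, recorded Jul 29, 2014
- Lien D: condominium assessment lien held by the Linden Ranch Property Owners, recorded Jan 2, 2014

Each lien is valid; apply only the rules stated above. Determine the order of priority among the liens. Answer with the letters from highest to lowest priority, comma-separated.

Adjusting effective dates: B's effective date is Aug 10, 2015, when work began.
By effective date: D (Jan 2, 2014), C (Jul 29, 2014), A (Feb 11, 2015), B (Aug 10, 2015).
D would otherwise be senior to C, so under the subordination agreement D and C exchange positions.

C, D, A, B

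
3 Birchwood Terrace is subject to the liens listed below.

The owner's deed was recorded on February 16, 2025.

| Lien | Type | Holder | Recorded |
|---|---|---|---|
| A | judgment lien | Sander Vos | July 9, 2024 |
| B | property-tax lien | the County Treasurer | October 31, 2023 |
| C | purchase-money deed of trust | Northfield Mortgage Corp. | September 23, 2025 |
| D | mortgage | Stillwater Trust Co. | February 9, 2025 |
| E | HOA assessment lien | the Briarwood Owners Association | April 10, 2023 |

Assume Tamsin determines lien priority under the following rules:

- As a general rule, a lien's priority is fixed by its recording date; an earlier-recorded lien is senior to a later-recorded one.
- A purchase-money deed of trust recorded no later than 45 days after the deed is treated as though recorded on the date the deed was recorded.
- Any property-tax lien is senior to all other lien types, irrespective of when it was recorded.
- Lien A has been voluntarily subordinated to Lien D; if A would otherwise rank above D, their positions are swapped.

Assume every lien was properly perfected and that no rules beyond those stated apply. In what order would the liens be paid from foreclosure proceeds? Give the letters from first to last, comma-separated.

Adjusting effective dates: C missed the 45-day window (219 days after the deed), so its recording date stands.
B, as a property-tax lien, has superpriority and ranks first.
Remaining liens by effective date: E (April 10, 2023), A (July 9, 2024), D (February 9, 2025), C (September 23, 2025).
Because A would otherwise rank above D, the subordination swaps them.

B, E, D, A, C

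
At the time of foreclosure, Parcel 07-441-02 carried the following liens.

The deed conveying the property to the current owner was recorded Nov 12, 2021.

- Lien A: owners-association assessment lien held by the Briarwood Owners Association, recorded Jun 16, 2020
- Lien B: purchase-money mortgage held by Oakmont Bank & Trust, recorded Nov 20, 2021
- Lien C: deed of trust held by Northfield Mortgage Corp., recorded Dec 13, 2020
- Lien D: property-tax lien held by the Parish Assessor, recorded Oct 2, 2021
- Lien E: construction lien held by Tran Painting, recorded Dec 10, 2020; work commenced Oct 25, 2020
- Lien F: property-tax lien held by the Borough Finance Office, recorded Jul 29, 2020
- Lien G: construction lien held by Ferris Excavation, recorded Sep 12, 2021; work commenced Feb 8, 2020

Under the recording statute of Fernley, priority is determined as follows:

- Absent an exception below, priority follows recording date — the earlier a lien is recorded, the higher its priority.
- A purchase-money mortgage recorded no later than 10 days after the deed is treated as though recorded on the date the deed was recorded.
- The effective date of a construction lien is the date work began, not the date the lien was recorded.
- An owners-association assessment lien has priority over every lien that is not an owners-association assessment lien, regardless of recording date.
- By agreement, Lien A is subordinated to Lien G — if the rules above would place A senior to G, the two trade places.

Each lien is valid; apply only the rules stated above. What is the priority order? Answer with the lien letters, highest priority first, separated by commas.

G, A, F, E, C, D, B

Adjusting effective dates: B relates back to the deed date Nov 12, 2021; E is treated as recorded Oct 25, 2020, the work-commencement date; G's effective date is Feb 8, 2020, when work began.
As an owners-association assessment lien, A is senior to every other lien.
Ordering the rest by effective date: G (Feb 8, 2020), F (Jul 29, 2020), E (Oct 25, 2020), C (Dec 13, 2020), D (Oct 2, 2021), B (Nov 12, 2021).
The subordination applies — A was senior to G — so A and G swap.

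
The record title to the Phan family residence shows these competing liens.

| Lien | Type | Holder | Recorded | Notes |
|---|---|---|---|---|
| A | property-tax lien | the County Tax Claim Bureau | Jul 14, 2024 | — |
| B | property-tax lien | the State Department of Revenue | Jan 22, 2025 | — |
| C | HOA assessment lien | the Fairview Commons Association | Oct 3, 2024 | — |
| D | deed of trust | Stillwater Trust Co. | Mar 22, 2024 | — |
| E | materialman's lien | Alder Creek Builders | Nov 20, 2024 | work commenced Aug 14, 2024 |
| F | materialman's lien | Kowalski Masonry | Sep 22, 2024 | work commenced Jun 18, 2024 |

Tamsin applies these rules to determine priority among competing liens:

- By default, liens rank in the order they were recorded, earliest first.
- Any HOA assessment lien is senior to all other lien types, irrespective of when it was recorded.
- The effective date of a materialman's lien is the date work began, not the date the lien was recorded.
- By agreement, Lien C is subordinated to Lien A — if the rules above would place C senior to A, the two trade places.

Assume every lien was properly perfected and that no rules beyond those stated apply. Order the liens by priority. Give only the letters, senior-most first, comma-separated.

A, D, F, C, E, B

Adjusting effective dates: E's effective date is Aug 14, 2024, when work began; F is treated as recorded Jun 18, 2024, the work-commencement date.
C is an HOA assessment lien and takes priority over every other lien.
The other liens, earliest effective date first: D (Mar 22, 2024), F (Jun 18, 2024), A (Jul 14, 2024), E (Aug 14, 2024), B (Jan 22, 2025).
C is senior to A before the subordination, so the two trade places.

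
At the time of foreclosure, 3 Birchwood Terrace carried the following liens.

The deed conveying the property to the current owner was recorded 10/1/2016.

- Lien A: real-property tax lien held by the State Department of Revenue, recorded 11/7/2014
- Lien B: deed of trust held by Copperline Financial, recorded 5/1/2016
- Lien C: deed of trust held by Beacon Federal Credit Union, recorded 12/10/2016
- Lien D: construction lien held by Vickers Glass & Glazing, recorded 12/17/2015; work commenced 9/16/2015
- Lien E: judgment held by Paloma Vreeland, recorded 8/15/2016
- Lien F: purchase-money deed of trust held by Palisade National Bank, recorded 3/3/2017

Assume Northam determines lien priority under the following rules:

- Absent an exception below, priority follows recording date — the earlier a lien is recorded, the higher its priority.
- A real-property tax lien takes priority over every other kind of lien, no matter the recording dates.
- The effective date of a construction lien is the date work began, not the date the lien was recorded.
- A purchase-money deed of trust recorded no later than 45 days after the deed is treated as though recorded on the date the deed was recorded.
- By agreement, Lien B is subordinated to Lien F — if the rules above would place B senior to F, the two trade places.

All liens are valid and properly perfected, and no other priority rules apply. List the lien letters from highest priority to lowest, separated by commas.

A, D, F, E, C, B

Effective dates: D's effective date is 9/16/2015, when work began; F was recorded 153 days after the deed — beyond 45 days — so no relation-back applies.
As a real-property tax lien, A is senior to every other lien.
Remaining liens by effective date: D (9/16/2015), B (5/1/2016), E (8/15/2016), C (12/10/2016), F (3/3/2017).
Because B would otherwise rank above F, the subordination swaps them.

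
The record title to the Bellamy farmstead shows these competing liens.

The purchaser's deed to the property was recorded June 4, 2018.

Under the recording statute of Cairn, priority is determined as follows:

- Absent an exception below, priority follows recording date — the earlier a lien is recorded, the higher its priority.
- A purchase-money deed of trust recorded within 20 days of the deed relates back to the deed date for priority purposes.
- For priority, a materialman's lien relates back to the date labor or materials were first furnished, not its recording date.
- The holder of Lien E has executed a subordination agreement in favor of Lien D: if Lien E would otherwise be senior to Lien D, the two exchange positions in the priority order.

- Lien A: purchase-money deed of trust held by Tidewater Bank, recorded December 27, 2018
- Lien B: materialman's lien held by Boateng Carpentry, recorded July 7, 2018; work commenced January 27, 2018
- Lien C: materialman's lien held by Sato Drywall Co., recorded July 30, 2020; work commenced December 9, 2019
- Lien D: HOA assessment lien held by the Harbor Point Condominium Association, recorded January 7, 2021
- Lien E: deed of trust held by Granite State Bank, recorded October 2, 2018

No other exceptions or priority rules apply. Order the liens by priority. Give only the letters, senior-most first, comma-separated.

Effective dates: A was recorded 206 days after the deed, outside the 20-day window, so it keeps its recording date; B relates back to January 27, 2018 (work commenced); C is treated as recorded December 9, 2019, the work-commencement date.
Sorted by effective date: B (January 27, 2018), E (October 2, 2018), A (December 27, 2018), C (December 9, 2019), D (January 7, 2021).
The subordination applies — E was senior to D — so E and D swap.

B, D, A, C, E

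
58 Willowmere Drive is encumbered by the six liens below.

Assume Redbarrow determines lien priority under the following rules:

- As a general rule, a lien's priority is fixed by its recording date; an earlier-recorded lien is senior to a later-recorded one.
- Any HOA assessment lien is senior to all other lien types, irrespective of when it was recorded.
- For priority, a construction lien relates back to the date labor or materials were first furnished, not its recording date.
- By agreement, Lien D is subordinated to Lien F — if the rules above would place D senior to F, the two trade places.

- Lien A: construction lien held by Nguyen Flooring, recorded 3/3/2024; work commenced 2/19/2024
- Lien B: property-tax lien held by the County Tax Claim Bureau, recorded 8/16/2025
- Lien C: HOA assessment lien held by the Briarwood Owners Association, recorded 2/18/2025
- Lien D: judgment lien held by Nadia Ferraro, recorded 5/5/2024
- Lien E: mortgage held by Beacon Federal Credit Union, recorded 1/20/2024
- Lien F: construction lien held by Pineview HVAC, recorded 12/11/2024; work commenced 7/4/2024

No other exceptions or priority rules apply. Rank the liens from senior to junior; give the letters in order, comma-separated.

First, effective dates: A is treated as recorded 2/19/2024, the work-commencement date; F's effective date is 7/4/2024, when work began.
As an HOA assessment lien, C is senior to every other lien.
Among the remaining liens, by effective date: E (1/20/2024), A (2/19/2024), D (5/5/2024), F (7/4/2024), B (8/16/2025).
The subordination applies — D was senior to F — so D and F swap.

C, E, A, F, D, B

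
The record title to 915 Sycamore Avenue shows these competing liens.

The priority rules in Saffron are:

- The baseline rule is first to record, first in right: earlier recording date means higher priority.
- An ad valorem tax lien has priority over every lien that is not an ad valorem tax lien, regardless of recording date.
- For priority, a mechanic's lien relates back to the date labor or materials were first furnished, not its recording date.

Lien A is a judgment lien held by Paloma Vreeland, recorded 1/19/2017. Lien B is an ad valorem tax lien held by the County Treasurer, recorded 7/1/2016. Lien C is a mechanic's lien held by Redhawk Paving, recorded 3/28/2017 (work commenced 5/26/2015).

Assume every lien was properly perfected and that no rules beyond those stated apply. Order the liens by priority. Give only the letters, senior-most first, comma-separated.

B, C, A

Adjusting effective dates: C's effective date is 5/26/2015, when work began.
As an ad valorem tax lien, B is senior to every other lien.
Among the remaining liens, by effective date: C (5/26/2015), A (1/19/2017).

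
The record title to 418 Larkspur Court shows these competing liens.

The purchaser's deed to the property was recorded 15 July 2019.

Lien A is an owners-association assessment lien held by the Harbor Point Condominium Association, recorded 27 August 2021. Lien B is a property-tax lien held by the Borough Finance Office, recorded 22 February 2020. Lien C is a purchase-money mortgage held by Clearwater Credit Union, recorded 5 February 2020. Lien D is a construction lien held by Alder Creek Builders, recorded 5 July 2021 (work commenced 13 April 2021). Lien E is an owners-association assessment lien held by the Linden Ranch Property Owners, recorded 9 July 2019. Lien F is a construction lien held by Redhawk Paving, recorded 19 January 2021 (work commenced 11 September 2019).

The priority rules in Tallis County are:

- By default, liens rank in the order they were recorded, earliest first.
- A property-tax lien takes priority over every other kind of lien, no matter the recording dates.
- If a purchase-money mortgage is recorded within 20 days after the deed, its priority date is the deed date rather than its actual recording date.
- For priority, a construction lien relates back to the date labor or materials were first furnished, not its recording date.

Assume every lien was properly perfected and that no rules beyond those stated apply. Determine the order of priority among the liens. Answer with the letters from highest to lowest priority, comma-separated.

B, E, F, C, D, A

First, effective dates: C was recorded 205 days after the deed, outside the 20-day window, so it keeps its recording date; D's effective date is 13 April 2021, when work began; F is treated as recorded 11 September 2019, the work-commencement date.
B is a property-tax lien, so it outranks all other liens regardless of date.
The other liens, earliest effective date first: E (9 July 2019), F (11 September 2019), C (5 February 2020), D (13 April 2021), A (27 August 2021).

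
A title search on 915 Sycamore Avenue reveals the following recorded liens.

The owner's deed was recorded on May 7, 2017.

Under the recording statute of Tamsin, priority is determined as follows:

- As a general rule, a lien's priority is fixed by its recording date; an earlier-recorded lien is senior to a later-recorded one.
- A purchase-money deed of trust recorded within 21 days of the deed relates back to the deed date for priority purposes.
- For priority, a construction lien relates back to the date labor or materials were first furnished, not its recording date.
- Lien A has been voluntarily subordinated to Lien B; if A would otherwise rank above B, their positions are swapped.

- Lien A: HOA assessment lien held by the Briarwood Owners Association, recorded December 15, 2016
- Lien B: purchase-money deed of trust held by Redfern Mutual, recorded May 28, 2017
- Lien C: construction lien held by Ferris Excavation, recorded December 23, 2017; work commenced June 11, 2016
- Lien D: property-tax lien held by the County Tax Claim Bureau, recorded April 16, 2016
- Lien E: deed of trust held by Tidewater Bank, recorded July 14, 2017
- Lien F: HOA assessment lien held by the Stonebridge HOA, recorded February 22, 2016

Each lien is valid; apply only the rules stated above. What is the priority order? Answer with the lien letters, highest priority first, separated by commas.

First, effective dates: B's effective date is the deed date, May 7, 2017; C is treated as recorded June 11, 2016, the work-commencement date.
Ordering by effective date: F (February 22, 2016), D (April 16, 2016), C (June 11, 2016), A (December 15, 2016), B (May 7, 2017), E (July 14, 2017).
The subordination applies — A was senior to B — so A and B swap.

F, D, C, B, A, E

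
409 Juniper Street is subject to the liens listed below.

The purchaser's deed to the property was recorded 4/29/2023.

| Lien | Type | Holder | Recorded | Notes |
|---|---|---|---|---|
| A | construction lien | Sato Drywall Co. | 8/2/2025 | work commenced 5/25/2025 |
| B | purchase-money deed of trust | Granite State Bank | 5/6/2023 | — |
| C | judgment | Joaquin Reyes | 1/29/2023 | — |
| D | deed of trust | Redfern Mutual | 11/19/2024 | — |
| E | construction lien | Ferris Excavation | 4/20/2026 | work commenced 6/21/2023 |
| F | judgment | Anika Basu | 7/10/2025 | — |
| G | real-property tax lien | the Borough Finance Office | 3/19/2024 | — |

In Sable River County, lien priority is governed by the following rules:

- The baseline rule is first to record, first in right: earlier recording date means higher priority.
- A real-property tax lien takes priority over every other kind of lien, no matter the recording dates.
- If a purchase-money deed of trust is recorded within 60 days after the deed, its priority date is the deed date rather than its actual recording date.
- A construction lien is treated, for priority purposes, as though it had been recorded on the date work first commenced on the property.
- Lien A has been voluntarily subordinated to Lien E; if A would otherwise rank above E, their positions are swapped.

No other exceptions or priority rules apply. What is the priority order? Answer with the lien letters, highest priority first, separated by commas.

G, C, B, E, D, A, F

Adjusting effective dates: A is treated as recorded 5/25/2025, the work-commencement date; B was recorded within the 60-day window, so its effective date is the deed date 4/29/2023; E relates back to 6/21/2023 (work commenced).
As a real-property tax lien, G is senior to every other lien.
The other liens, earliest effective date first: C (1/29/2023), B (4/29/2023), E (6/21/2023), D (11/19/2024), A (5/25/2025), F (7/10/2025).
Since A is not senior to E, the subordination leaves the order unchanged.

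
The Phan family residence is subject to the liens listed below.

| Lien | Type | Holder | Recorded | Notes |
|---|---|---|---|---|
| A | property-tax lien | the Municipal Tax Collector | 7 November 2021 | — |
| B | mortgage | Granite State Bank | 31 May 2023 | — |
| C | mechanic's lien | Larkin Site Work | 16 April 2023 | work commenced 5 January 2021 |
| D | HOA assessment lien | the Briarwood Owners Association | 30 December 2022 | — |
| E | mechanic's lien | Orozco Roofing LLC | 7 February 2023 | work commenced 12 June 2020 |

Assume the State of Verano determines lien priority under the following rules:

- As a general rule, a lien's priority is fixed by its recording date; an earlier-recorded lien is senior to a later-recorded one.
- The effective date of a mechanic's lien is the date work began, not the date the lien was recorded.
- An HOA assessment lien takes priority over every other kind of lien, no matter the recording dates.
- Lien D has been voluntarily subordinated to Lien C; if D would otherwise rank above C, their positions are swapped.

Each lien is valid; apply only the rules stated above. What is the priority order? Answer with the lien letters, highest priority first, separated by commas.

Adjusting effective dates: C is treated as recorded 5 January 2021, the work-commencement date; E's effective date is 12 June 2020, when work began.
As an HOA assessment lien, D is senior to every other lien.
The other liens, earliest effective date first: E (12 June 2020), C (5 January 2021), A (7 November 2021), B (31 May 2023).
D would otherwise be senior to C, so under the subordination agreement D and C exchange positions.

C, E, D, A, B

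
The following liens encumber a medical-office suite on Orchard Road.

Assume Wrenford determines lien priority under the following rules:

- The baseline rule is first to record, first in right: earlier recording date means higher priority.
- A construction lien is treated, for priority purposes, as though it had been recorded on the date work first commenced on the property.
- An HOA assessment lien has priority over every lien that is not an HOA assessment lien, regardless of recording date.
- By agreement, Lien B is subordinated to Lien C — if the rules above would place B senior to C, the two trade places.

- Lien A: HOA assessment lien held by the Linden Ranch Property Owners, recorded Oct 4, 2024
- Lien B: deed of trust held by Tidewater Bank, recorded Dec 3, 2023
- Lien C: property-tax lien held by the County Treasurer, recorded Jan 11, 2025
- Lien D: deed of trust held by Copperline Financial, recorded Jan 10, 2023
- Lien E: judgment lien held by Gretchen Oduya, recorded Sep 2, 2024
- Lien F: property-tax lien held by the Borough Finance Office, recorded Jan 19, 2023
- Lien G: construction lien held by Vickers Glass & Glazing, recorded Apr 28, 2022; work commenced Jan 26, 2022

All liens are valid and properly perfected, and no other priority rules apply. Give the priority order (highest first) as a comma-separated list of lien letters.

A, G, D, F, C, E, B

First, effective dates: G relates back to Jan 26, 2022 (work commenced).
As an HOA assessment lien, A is senior to every other lien.
Among the remaining liens, by effective date: G (Jan 26, 2022), D (Jan 10, 2023), F (Jan 19, 2023), B (Dec 3, 2023), E (Sep 2, 2024), C (Jan 11, 2025).
The subordination applies — B was senior to C — so B and C swap.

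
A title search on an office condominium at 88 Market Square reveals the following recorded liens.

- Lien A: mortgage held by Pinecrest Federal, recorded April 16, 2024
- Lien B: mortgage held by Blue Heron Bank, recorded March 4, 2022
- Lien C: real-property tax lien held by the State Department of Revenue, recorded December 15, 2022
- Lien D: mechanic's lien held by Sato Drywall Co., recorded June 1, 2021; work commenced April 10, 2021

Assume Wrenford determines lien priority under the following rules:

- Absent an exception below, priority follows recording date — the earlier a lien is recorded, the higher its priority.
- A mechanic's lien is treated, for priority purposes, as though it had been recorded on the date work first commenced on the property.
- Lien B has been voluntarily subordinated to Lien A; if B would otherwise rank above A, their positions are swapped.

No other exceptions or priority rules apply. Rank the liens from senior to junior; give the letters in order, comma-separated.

D, A, C, B

Effective dates: D is treated as recorded April 10, 2021, the work-commencement date.
Sorted by effective date: D (April 10, 2021), B (March 4, 2022), C (December 15, 2022), A (April 16, 2024).
The subordination applies — B was senior to A — so B and A swap.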